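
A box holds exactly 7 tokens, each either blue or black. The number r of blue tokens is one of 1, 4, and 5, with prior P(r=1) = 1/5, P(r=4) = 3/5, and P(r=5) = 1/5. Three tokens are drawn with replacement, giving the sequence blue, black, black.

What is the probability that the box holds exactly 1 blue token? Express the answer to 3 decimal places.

0.220

Under each hypothesis, the probability of the observed sequence is: P(data | r = 1) = (1/7)(6/7)(6/7) = 0.10496; P(data | r = 4) = (4/7)(3/7)(3/7) = 0.10496; P(data | r = 5) = (5/7)(2/7)(2/7) = 0.058309.
Multiplying each by its prior: 1/5 · 0.10496 = 0.020991, 3/5 · 0.10496 = 0.062974, 1/5 · 0.058309 = 0.011662; these sum to 0.095627.
Hence P(r = 1 | data) = (0.020991) / (0.095627) = 0.21951.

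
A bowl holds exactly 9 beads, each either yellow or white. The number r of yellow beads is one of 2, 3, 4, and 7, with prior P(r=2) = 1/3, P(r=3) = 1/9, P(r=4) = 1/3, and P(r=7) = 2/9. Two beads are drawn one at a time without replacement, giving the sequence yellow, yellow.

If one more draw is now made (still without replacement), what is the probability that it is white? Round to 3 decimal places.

0.461

For each hypothesis, P(data | H) works out to: P(data | r = 2) = (2/9)(1/8) = 1/36; P(data | r = 3) = (3/9)(2/8) = 1/12; P(data | r = 4) = (4/9)(3/8) = 1/6; P(data | r = 7) = (7/9)(6/8) = 7/12.
The prior-weighted likelihoods are 1/3 · 1/36 = 1/108, 1/9 · 1/12 = 1/108, 1/3 · 1/6 = 1/18, 2/9 · 7/12 = 7/54; summing to 11/54.
Normalising, the posterior is P(r = 2 | data) = 1/22, P(r = 3 | data) = 1/22, P(r = 4 | data) = 3/11, P(r = 7 | data) = 7/11.
Averaging over the posterior, P(white next | data) = (1)(1/22) + (6/7)(1/22) + (5/7)(3/11) + (2/7)(7/11) = 71/154.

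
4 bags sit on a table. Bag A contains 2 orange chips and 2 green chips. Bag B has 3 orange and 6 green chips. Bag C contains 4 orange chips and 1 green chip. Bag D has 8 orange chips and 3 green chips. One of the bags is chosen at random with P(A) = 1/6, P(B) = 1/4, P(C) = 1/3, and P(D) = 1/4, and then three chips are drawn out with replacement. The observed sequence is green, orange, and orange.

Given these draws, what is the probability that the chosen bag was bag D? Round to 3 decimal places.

The likelihood of the observed sequence under each hypothesis: P(data | bag A) = (2/4)(2/4)(2/4) = 0.125; P(data | bag B) = (6/9)(3/9)(3/9) = 0.074074; P(data | bag C) = (1/5)(4/5)(4/5) = 0.128; P(data | bag D) = (3/11)(8/11)(8/11) = 0.14425.
Multiplying each by its prior: 1/6 · 0.125 = 0.020833, 1/4 · 0.074074 = 0.018519, 1/3 · 0.128 = 0.042667, 1/4 · 0.14425 = 0.036063; these sum to 0.11808.
By Bayes' rule, P(bag D | data) = (0.036063) / (0.11808) = 0.30541.

0.305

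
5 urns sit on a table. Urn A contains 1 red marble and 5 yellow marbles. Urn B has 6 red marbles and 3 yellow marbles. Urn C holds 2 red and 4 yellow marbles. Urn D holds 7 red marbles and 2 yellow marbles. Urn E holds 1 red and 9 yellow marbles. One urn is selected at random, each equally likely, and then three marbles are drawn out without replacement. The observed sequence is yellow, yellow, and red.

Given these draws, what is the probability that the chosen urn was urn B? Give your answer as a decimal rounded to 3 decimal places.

0.126

Under each hypothesis, the probability of the observed sequence is: P(data | urn A) = (5/6)(4/5)(1/4) = 0.16667; P(data | urn B) = (3/9)(2/8)(6/7) = 0.071429; P(data | urn C) = (4/6)(3/5)(2/4) = 0.2; P(data | urn D) = (2/9)(1/8)(7/7) = 0.027778; P(data | urn E) = (9/10)(8/9)(1/8) = 0.1.
Weighting by the prior gives 1/5 · 0.16667 = 0.033333, 1/5 · 0.071429 = 0.014286, 1/5 · 0.2 = 0.04, 1/5 · 0.027778 = 0.0055556, 1/5 · 0.1 = 0.02; summing to 0.11317.
Hence P(urn B | data) = (0.014286) / (0.11317) = 0.12623.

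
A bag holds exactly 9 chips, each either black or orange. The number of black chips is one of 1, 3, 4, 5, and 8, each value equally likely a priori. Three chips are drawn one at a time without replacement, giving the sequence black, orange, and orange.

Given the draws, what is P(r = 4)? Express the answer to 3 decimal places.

0.280

Under each hypothesis, the probability of the observed sequence is: P(data | r = 1) = (1/9)(8/8)(7/7) = 0.11111; P(data | r = 3) = (3/9)(6/8)(5/7) = 0.17857; P(data | r = 4) = (4/9)(5/8)(4/7) = 0.15873; P(data | r = 5) = (5/9)(4/8)(3/7) = 0.11905; P(data | r = 8) = (8/9)(1/8)(0/7) = 0.
The prior-weighted likelihoods are 1/5 · 0.11111 = 0.022222, 1/5 · 0.17857 = 0.035714, 1/5 · 0.15873 = 0.031746, 1/5 · 0.11905 = 0.02381, 1/5 · 0 = 0; with total 0.11349.
Hence P(r = 4 | data) = (0.031746) / (0.11349) = 0.27972.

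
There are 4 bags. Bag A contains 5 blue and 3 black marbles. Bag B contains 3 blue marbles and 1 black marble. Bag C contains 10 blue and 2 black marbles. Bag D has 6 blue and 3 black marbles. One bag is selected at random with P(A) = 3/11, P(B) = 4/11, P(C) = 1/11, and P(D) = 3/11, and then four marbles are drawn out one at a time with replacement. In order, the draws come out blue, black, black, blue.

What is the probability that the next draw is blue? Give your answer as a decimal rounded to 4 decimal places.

0.6837

Compute the likelihood of the observed sequence for each case: P(data | bag A) = (5/8)(3/8)(3/8)(5/8) = 0.054932; P(data | bag B) = (3/4)(1/4)(1/4)(3/4) = 0.035156; P(data | bag C) = (10/12)(2/12)(2/12)(10/12) = 0.01929; P(data | bag D) = (6/9)(3/9)(3/9)(6/9) = 0.049383.
Multiplying each by its prior: 3/11 · 0.054932 = 0.014981, 4/11 · 0.035156 = 0.012784, 1/11 · 0.01929 = 0.0017536, 3/11 · 0.049383 = 0.013468; these sum to 0.042987.
Normalising, the posterior is P(bag A | data) = 0.34851, P(bag B | data) = 0.29739, P(bag C | data) = 0.040795, P(bag D | data) = 0.3133.
So P(blue next | data) = Σ P(blue next | H) P(H | data) = (5/8)(0.34851) + (3/4)(0.29739) + (5/6)(0.040795) + (2/3)(0.3133) = 0.68373.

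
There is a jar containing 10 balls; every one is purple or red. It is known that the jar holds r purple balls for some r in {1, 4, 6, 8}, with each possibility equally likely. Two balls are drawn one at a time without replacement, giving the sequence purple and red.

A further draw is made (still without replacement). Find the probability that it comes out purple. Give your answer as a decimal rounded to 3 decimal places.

Under each hypothesis, the probability of the observed sequence is: P(data | r = 1) = (1/10)(9/9) = 1/10; P(data | r = 4) = (4/10)(6/9) = 4/15; P(data | r = 6) = (6/10)(4/9) = 4/15; P(data | r = 8) = (8/10)(2/9) = 8/45.
Multiplying each by its prior: 1/4 · 1/10 = 1/40, 1/4 · 4/15 = 1/15, 1/4 · 4/15 = 1/15, 1/4 · 8/45 = 2/45; with total 73/360.
The posterior is then P(r = 1 | data) = 9/73, P(r = 4 | data) = 24/73, P(r = 6 | data) = 24/73, P(r = 8 | data) = 16/73.
The predictive probability is P(purple next | data) = (0)(9/73) + (3/8)(24/73) + (5/8)(24/73) + (7/8)(16/73) = 38/73.

0.521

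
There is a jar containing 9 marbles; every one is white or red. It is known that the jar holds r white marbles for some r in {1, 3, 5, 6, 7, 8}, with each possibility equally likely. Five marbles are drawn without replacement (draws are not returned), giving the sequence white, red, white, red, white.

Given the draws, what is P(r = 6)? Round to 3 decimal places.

0.353

The likelihood of the observed sequence under each hypothesis: P(data | r = 1) = (1/9)(8/8)(0/7) = 0; P(data | r = 3) = (3/9)(6/8)(2/7)(5/6)(1/5) = 1/84; P(data | r = 5) = (5/9)(4/8)(4/7)(3/6)(3/5) = 1/21; P(data | r = 6) = (6/9)(3/8)(5/7)(2/6)(4/5) = 1/21; P(data | r = 7) = (7/9)(2/8)(6/7)(1/6)(5/5) = 1/36; P(data | r = 8) = (8/9)(1/8)(7/7)(0/6) = 0.
Weighting by the prior gives 1/6 · 0 = 0, 1/6 · 1/84 = 1/504, 1/6 · 1/21 = 1/126, 1/6 · 1/21 = 1/126, 1/6 · 1/36 = 1/216, 1/6 · 0 = 0; summing to 17/756.
Hence P(r = 6 | data) = (1/126) / (17/756) = 6/17.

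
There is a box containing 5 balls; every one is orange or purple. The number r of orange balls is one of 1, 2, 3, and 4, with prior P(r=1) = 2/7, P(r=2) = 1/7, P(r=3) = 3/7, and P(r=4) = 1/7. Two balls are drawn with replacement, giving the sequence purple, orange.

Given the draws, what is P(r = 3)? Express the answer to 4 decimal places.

0.5000

For each hypothesis, P(data | H) works out to: P(data | r = 1) = (4/5)(1/5) = 4/25; P(data | r = 2) = (3/5)(2/5) = 6/25; P(data | r = 3) = (2/5)(3/5) = 6/25; P(data | r = 4) = (1/5)(4/5) = 4/25.
The prior-weighted likelihoods are 2/7 · 4/25 = 8/175, 1/7 · 6/25 = 6/175, 3/7 · 6/25 = 18/175, 1/7 · 4/25 = 4/175; summing to 36/175.
Therefore the posterior P(r = 3 | data) = (18/175) / (36/175) = 1/2.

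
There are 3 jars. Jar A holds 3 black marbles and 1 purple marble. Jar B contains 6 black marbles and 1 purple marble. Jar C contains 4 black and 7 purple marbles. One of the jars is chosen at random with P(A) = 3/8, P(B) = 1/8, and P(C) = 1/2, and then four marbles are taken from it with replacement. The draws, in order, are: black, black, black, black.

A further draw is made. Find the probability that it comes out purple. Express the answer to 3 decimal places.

For each hypothesis, P(data | H) works out to: P(data | jar A) = (3/4)(3/4)(3/4)(3/4) = 0.31641; P(data | jar B) = (6/7)(6/7)(6/7)(6/7) = 0.53978; P(data | jar C) = (4/11)(4/11)(4/11)(4/11) = 0.017485.
Weighting by the prior gives 3/8 · 0.31641 = 0.11865, 1/8 · 0.53978 = 0.067472, 1/2 · 0.017485 = 0.0087426; with total 0.19487.
Dividing through by the total gives posterior P(jar A | data) = 0.60889, P(jar B | data) = 0.34625, P(jar C | data) = 0.044864.
So P(purple next | data) = Σ P(purple next | H) P(H | data) = (1/4)(0.60889) + (1/7)(0.34625) + (7/11)(0.044864) = 0.23024.

0.230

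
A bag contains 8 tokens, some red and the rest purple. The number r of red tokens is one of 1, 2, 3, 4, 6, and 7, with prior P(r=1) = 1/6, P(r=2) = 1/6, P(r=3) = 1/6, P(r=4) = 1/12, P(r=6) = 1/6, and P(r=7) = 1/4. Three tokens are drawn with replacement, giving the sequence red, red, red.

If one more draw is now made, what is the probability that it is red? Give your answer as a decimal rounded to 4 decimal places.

Under each hypothesis, the probability of the observed sequence is: P(data | r = 1) = (1/8)(1/8)(1/8) = 0.0019531; P(data | r = 2) = (2/8)(2/8)(2/8) = 0.015625; P(data | r = 3) = (3/8)(3/8)(3/8) = 0.052734; P(data | r = 4) = (4/8)(4/8)(4/8) = 0.125; P(data | r = 6) = (6/8)(6/8)(6/8) = 0.42188; P(data | r = 7) = (7/8)(7/8)(7/8) = 0.66992.
Weighting by the prior gives 1/6 · 0.0019531 = 0.00032552, 1/6 · 0.015625 = 0.0026042, 1/6 · 0.052734 = 0.0087891, 1/12 · 0.125 = 0.010417, 1/6 · 0.42188 = 0.070312, 1/4 · 0.66992 = 0.16748; with total 0.25993.
The posterior is then P(r = 1 | data) = 0.0012523, P(r = 2 | data) = 0.010019, P(r = 3 | data) = 0.033813, P(r = 4 | data) = 0.040075, P(r = 6 | data) = 0.27051, P(r = 7 | data) = 0.64433.
The predictive probability is P(red next | data) = (1/8)(0.0012523) + (1/4)(0.010019) + (3/8)(0.033813) + (1/2)(0.040075) + (3/4)(0.27051) + (7/8)(0.64433) = 0.80205.

0.8021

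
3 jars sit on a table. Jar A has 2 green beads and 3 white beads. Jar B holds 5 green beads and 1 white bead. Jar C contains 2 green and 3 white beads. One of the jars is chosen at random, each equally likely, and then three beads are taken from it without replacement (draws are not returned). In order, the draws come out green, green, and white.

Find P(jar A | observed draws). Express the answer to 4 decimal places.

0.2727

Compute the likelihood of the observed sequence for each case: P(data | jar A) = (2/5)(1/4)(3/3) = 1/10; P(data | jar B) = (5/6)(4/5)(1/4) = 1/6; P(data | jar C) = (2/5)(1/4)(3/3) = 1/10.
Weighting by the prior gives 1/3 · 1/10 = 1/30, 1/3 · 1/6 = 1/18, 1/3 · 1/10 = 1/30; summing to 11/90.
So P(jar A | data) = (1/30) / (11/90) = 3/11.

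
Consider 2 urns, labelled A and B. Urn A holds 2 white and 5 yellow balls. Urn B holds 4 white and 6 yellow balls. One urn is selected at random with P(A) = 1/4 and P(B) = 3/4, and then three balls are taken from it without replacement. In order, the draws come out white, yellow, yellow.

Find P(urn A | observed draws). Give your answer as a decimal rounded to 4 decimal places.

The likelihood of the observed sequence under each hypothesis: P(data | urn A) = (2/7)(5/6)(4/5) = 4/21; P(data | urn B) = (4/10)(6/9)(5/8) = 1/6.
Weighting by the prior gives 1/4 · 4/21 = 1/21, 3/4 · 1/6 = 1/8; with total 29/168.
By Bayes' rule, P(urn A | data) = (1/21) / (29/168) = 8/29.

0.2759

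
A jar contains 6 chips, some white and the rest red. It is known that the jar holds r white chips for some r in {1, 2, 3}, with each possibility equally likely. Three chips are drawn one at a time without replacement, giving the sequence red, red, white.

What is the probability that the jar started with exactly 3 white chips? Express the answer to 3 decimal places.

0.290

For each hypothesis, P(data | H) works out to: P(data | r = 1) = (5/6)(4/5)(1/4) = 1/6; P(data | r = 2) = (4/6)(3/5)(2/4) = 1/5; P(data | r = 3) = (3/6)(2/5)(3/4) = 3/20.
Multiplying each by its prior: 1/3 · 1/6 = 1/18, 1/3 · 1/5 = 1/15, 1/3 · 3/20 = 1/20; with total 31/180.
Hence P(r = 3 | data) = (1/20) / (31/180) = 9/31.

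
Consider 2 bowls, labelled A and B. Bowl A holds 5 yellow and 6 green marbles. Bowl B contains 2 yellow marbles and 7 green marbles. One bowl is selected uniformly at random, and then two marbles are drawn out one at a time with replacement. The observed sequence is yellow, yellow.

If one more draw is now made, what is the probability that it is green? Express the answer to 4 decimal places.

0.5903

Compute the likelihood of the observed sequence for each case: P(data | bowl A) = (5/11)(5/11) = 0.20661; P(data | bowl B) = (2/9)(2/9) = 0.049383.
Weighting by the prior gives 1/2 · 0.20661 = 0.10331, 1/2 · 0.049383 = 0.024691; these sum to 0.128.
Normalising, the posterior is P(bowl A | data) = 0.80709, P(bowl B | data) = 0.19291.
So P(green next | data) = Σ P(green next | H) P(H | data) = (6/11)(0.80709) + (7/9)(0.19291) = 0.59027.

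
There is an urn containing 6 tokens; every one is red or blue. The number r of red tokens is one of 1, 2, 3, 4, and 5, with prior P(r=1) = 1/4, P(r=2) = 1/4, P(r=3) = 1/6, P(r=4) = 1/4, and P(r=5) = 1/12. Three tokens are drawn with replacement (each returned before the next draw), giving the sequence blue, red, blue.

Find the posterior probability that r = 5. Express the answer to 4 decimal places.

For each hypothesis, P(data | H) works out to: P(data | r = 1) = (5/6)(1/6)(5/6) = 0.11574; P(data | r = 2) = (4/6)(2/6)(4/6) = 0.14815; P(data | r = 3) = (3/6)(3/6)(3/6) = 0.125; P(data | r = 4) = (2/6)(4/6)(2/6) = 0.074074; P(data | r = 5) = (1/6)(5/6)(1/6) = 0.023148.
The prior-weighted likelihoods are 1/4 · 0.11574 = 0.028935, 1/4 · 0.14815 = 0.037037, 1/6 · 0.125 = 0.020833, 1/4 · 0.074074 = 0.018519, 1/12 · 0.023148 = 0.001929; with total 0.10725.
So P(r = 5 | data) = (0.001929) / (0.10725) = 0.017986.

0.0180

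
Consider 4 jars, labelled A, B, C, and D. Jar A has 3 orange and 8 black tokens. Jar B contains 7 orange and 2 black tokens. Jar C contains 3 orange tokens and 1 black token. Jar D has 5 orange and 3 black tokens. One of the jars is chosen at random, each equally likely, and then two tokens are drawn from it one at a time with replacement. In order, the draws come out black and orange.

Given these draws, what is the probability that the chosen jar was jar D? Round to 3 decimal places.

Compute the likelihood of the observed sequence for each case: P(data | jar A) = (8/11)(3/11) = 0.19835; P(data | jar B) = (2/9)(7/9) = 0.17284; P(data | jar C) = (1/4)(3/4) = 0.1875; P(data | jar D) = (3/8)(5/8) = 0.23438.
The prior-weighted likelihoods are 1/4 · 0.19835 = 0.049587, 1/4 · 0.17284 = 0.04321, 1/4 · 0.1875 = 0.046875, 1/4 · 0.23438 = 0.058594; summing to 0.19827.
So P(jar D | data) = (0.058594) / (0.19827) = 0.29553.

0.296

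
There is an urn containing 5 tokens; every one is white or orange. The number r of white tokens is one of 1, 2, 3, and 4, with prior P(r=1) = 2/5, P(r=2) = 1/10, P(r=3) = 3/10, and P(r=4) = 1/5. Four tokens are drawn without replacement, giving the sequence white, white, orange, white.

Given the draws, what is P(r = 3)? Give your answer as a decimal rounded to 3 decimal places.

0.429

The likelihood of the observed sequence under each hypothesis: P(data | r = 1) = (1/5)(0/4) = 0; P(data | r = 2) = (2/5)(1/4)(3/3)(0/2) = 0; P(data | r = 3) = (3/5)(2/4)(2/3)(1/2) = 1/10; P(data | r = 4) = (4/5)(3/4)(1/3)(2/2) = 1/5.
Weighting by the prior gives 2/5 · 0 = 0, 1/10 · 0 = 0, 3/10 · 1/10 = 3/100, 1/5 · 1/5 = 1/25; these sum to 7/100.
Hence P(r = 3 | data) = (3/100) / (7/100) = 3/7.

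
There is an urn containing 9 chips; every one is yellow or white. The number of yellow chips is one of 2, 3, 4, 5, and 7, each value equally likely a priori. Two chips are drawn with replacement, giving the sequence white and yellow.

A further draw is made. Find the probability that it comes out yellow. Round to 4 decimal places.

0.4651

Under each hypothesis, the probability of the observed sequence is: P(data | r = 2) = (7/9)(2/9) = 14/81; P(data | r = 3) = (6/9)(3/9) = 2/9; P(data | r = 4) = (5/9)(4/9) = 20/81; P(data | r = 5) = (4/9)(5/9) = 20/81; P(data | r = 7) = (2/9)(7/9) = 14/81.
Multiplying each by its prior: 1/5 · 14/81 = 14/405, 1/5 · 2/9 = 2/45, 1/5 · 20/81 = 4/81, 1/5 · 20/81 = 4/81, 1/5 · 14/81 = 14/405; with total 86/405.
Normalising, the posterior is P(r = 2 | data) = 7/43, P(r = 3 | data) = 9/43, P(r = 4 | data) = 10/43, P(r = 5 | data) = 10/43, P(r = 7 | data) = 7/43.
The predictive probability is P(yellow next | data) = (2/9)(7/43) + (1/3)(9/43) + (4/9)(10/43) + (5/9)(10/43) + (7/9)(7/43) = 20/43.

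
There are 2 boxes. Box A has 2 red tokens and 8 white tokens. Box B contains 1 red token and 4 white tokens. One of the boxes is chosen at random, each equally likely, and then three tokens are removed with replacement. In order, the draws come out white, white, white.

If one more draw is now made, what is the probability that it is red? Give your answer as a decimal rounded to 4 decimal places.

0.2000

Compute the likelihood of the observed sequence for each case: P(data | box A) = (8/10)(8/10)(8/10) = 64/125; P(data | box B) = (4/5)(4/5)(4/5) = 64/125.
Multiplying each by its prior: 1/2 · 64/125 = 32/125, 1/2 · 64/125 = 32/125; with total 64/125.
Normalising, the posterior is P(box A | data) = 1/2, P(box B | data) = 1/2.
The predictive probability is P(red next | data) = (1/5)(1/2) + (1/5)(1/2) = 1/5.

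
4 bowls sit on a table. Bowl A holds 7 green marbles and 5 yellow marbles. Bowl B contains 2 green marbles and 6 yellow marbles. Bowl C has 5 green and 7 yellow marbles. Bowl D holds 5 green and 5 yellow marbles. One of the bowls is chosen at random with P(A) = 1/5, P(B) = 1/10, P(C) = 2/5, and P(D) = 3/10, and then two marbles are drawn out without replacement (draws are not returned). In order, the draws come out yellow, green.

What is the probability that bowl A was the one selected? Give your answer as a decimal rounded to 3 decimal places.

Compute the likelihood of the observed sequence for each case: P(data | bowl A) = (5/12)(7/11) = 0.26515; P(data | bowl B) = (6/8)(2/7) = 0.21429; P(data | bowl C) = (7/12)(5/11) = 0.26515; P(data | bowl D) = (5/10)(5/9) = 0.27778.
The prior-weighted likelihoods are 1/5 · 0.26515 = 0.05303, 1/10 · 0.21429 = 0.021429, 2/5 · 0.26515 = 0.10606, 3/10 · 0.27778 = 0.083333; summing to 0.26385.
By Bayes' rule, P(bowl A | data) = (0.05303) / (0.26385) = 0.20098.

0.201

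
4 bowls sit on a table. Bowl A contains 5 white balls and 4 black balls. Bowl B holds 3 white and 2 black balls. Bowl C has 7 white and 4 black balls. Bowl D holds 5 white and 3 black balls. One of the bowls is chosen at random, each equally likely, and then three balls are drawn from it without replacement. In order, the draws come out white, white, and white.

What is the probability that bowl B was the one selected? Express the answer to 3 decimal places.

Under each hypothesis, the probability of the observed sequence is: P(data | bowl A) = (5/9)(4/8)(3/7) = 0.11905; P(data | bowl B) = (3/5)(2/4)(1/3) = 0.1; P(data | bowl C) = (7/11)(6/10)(5/9) = 0.21212; P(data | bowl D) = (5/8)(4/7)(3/6) = 0.17857.
The prior-weighted likelihoods are 1/4 · 0.11905 = 0.029762, 1/4 · 0.1 = 0.025, 1/4 · 0.21212 = 0.05303, 1/4 · 0.17857 = 0.044643; summing to 0.15244.
So P(bowl B | data) = (0.025) / (0.15244) = 0.164.

0.164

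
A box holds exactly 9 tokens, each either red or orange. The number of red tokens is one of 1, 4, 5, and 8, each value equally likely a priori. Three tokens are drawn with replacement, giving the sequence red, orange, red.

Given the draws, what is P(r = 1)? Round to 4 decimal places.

The likelihood of the observed sequence under each hypothesis: P(data | r = 1) = (1/9)(8/9)(1/9) = 8/729; P(data | r = 4) = (4/9)(5/9)(4/9) = 80/729; P(data | r = 5) = (5/9)(4/9)(5/9) = 100/729; P(data | r = 8) = (8/9)(1/9)(8/9) = 64/729.
The prior-weighted likelihoods are 1/4 · 8/729 = 2/729, 1/4 · 80/729 = 20/729, 1/4 · 100/729 = 25/729, 1/4 · 64/729 = 16/729; these sum to 7/81.
Hence P(r = 1 | data) = (2/729) / (7/81) = 2/63.

0.0317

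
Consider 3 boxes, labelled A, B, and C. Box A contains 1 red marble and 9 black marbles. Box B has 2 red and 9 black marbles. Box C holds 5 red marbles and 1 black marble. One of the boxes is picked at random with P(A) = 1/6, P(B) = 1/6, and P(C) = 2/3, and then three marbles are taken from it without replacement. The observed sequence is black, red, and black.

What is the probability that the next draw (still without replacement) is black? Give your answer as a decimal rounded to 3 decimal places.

The likelihood of the observed sequence under each hypothesis: P(data | box A) = (9/10)(1/9)(8/8) = 1/10; P(data | box B) = (9/11)(2/10)(8/9) = 8/55; P(data | box C) = (1/6)(5/5)(0/4) = 0.
The prior-weighted likelihoods are 1/6 · 1/10 = 1/60, 1/6 · 8/55 = 4/165, 2/3 · 0 = 0; these sum to 9/220.
Normalising, the posterior is P(box A | data) = 11/27, P(box B | data) = 16/27, P(box C | data) = 0.
So P(black next | data) = Σ P(black next | H) P(H | data) = (1)(11/27) + (7/8)(16/27) = 25/27.

0.926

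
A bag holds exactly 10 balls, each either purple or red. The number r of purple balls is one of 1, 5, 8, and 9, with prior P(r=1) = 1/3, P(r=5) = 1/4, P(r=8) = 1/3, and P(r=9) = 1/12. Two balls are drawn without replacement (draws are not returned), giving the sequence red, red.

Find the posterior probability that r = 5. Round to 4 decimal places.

0.1685

Compute the likelihood of the observed sequence for each case: P(data | r = 1) = (9/10)(8/9) = 4/5; P(data | r = 5) = (5/10)(4/9) = 2/9; P(data | r = 8) = (2/10)(1/9) = 1/45; P(data | r = 9) = (1/10)(0/9) = 0.
Multiplying each by its prior: 1/3 · 4/5 = 4/15, 1/4 · 2/9 = 1/18, 1/3 · 1/45 = 1/135, 1/12 · 0 = 0; these sum to 89/270.
So P(r = 5 | data) = (1/18) / (89/270) = 15/89.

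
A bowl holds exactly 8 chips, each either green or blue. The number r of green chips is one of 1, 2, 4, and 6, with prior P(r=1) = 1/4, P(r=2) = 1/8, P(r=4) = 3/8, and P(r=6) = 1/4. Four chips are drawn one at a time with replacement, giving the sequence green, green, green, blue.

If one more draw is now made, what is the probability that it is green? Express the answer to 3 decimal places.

0.617

Under each hypothesis, the probability of the observed sequence is: P(data | r = 1) = (1/8)(1/8)(1/8)(7/8) = 0.001709; P(data | r = 2) = (2/8)(2/8)(2/8)(6/8) = 0.011719; P(data | r = 4) = (4/8)(4/8)(4/8)(4/8) = 0.0625; P(data | r = 6) = (6/8)(6/8)(6/8)(2/8) = 0.10547.
The prior-weighted likelihoods are 1/4 · 0.001709 = 0.00042725, 1/8 · 0.011719 = 0.0014648, 3/8 · 0.0625 = 0.023438, 1/4 · 0.10547 = 0.026367; summing to 0.051697.
Normalising, the posterior is P(r = 1 | data) = 0.0082645, P(r = 2 | data) = 0.028335, P(r = 4 | data) = 0.45336, P(r = 6 | data) = 0.51004.
So P(green next | data) = Σ P(green next | H) P(H | data) = (1/8)(0.0082645) + (1/4)(0.028335) + (1/2)(0.45336) + (3/4)(0.51004) = 0.61733.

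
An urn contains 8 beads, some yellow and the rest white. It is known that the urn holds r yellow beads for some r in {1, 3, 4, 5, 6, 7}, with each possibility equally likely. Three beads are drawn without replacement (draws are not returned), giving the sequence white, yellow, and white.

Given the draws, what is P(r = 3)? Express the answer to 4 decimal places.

The likelihood of the observed sequence under each hypothesis: P(data | r = 1) = (7/8)(1/7)(6/6) = 1/8; P(data | r = 3) = (5/8)(3/7)(4/6) = 5/28; P(data | r = 4) = (4/8)(4/7)(3/6) = 1/7; P(data | r = 5) = (3/8)(5/7)(2/6) = 5/56; P(data | r = 6) = (2/8)(6/7)(1/6) = 1/28; P(data | r = 7) = (1/8)(7/7)(0/6) = 0.
The prior-weighted likelihoods are 1/6 · 1/8 = 1/48, 1/6 · 5/28 = 5/168, 1/6 · 1/7 = 1/42, 1/6 · 5/56 = 5/336, 1/6 · 1/28 = 1/168, 1/6 · 0 = 0; summing to 2/21.
Therefore the posterior P(r = 3 | data) = (5/168) / (2/21) = 5/16.

0.3125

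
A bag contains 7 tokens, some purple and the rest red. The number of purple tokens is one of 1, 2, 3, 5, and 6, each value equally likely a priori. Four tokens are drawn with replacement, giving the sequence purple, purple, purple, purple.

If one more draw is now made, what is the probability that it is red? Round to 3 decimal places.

0.209

Under each hypothesis, the probability of the observed sequence is: P(data | r = 1) = (1/7)(1/7)(1/7)(1/7) = 0.00041649; P(data | r = 2) = (2/7)(2/7)(2/7)(2/7) = 0.0066639; P(data | r = 3) = (3/7)(3/7)(3/7)(3/7) = 0.033736; P(data | r = 5) = (5/7)(5/7)(5/7)(5/7) = 0.26031; P(data | r = 6) = (6/7)(6/7)(6/7)(6/7) = 0.53978.
Weighting by the prior gives 1/5 · 0.00041649 = 8.3299e-05, 1/5 · 0.0066639 = 0.0013328, 1/5 · 0.033736 = 0.0067472, 1/5 · 0.26031 = 0.052062, 1/5 · 0.53978 = 0.10796; these sum to 0.16818.
Normalising, the posterior is P(r = 1 | data) = 0.00049529, P(r = 2 | data) = 0.0079247, P(r = 3 | data) = 0.040119, P(r = 5 | data) = 0.30956, P(r = 6 | data) = 0.6419.
Averaging over the posterior, P(red next | data) = (6/7)(0.00049529) + (5/7)(0.0079247) + (4/7)(0.040119) + (2/7)(0.30956) + (1/7)(0.6419) = 0.20916.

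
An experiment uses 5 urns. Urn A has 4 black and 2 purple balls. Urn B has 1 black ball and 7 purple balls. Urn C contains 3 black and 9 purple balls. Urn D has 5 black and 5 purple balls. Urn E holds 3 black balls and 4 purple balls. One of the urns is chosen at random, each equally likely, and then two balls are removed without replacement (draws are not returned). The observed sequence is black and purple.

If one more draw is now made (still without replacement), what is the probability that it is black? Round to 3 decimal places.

0.426

Under each hypothesis, the probability of the observed sequence is: P(data | urn A) = (4/6)(2/5) = 0.26667; P(data | urn B) = (1/8)(7/7) = 0.125; P(data | urn C) = (3/12)(9/11) = 0.20455; P(data | urn D) = (5/10)(5/9) = 0.27778; P(data | urn E) = (3/7)(4/6) = 0.28571.
The prior-weighted likelihoods are 1/5 · 0.26667 = 0.053333, 1/5 · 0.125 = 0.025, 1/5 · 0.20455 = 0.040909, 1/5 · 0.27778 = 0.055556, 1/5 · 0.28571 = 0.057143; with total 0.23194.
The posterior is then P(urn A | data) = 0.22994, P(urn B | data) = 0.10779, P(urn C | data) = 0.17638, P(urn D | data) = 0.23952, P(urn E | data) = 0.24637.
Averaging over the posterior, P(black next | data) = (3/4)(0.22994) + (0)(0.10779) + (1/5)(0.17638) + (1/2)(0.23952) + (2/5)(0.24637) = 0.42604.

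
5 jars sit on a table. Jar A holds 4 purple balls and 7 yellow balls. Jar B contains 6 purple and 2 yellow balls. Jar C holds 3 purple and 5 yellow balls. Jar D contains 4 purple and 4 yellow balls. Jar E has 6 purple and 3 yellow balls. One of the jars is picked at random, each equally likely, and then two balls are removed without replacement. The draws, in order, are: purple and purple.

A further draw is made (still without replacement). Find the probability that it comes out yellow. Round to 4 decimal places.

0.4875

Under each hypothesis, the probability of the observed sequence is: P(data | jar A) = (4/11)(3/10) = 0.10909; P(data | jar B) = (6/8)(5/7) = 0.53571; P(data | jar C) = (3/8)(2/7) = 0.10714; P(data | jar D) = (4/8)(3/7) = 0.21429; P(data | jar E) = (6/9)(5/8) = 0.41667.
Weighting by the prior gives 1/5 · 0.10909 = 0.021818, 1/5 · 0.53571 = 0.10714, 1/5 · 0.10714 = 0.021429, 1/5 · 0.21429 = 0.042857, 1/5 · 0.41667 = 0.083333; with total 0.27658.
The posterior is then P(jar A | data) = 0.078886, P(jar B | data) = 0.38738, P(jar C | data) = 0.077477, P(jar D | data) = 0.15495, P(jar E | data) = 0.3013.
Averaging over the posterior, P(yellow next | data) = (7/9)(0.078886) + (1/3)(0.38738) + (5/6)(0.077477) + (2/3)(0.15495) + (3/7)(0.3013) = 0.48748.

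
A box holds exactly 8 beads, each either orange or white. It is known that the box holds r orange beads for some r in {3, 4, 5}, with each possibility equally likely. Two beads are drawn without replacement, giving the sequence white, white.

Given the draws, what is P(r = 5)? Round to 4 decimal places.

0.1579

Compute the likelihood of the observed sequence for each case: P(data | r = 3) = (5/8)(4/7) = 5/14; P(data | r = 4) = (4/8)(3/7) = 3/14; P(data | r = 5) = (3/8)(2/7) = 3/28.
The prior-weighted likelihoods are 1/3 · 5/14 = 5/42, 1/3 · 3/14 = 1/14, 1/3 · 3/28 = 1/28; with total 19/84.
So P(r = 5 | data) = (1/28) / (19/84) = 3/19.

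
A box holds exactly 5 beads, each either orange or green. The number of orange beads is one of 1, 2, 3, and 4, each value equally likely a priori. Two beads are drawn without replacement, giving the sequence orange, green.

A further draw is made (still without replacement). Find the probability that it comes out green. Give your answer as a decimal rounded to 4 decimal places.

0.5000

Under each hypothesis, the probability of the observed sequence is: P(data | r = 1) = (1/5)(4/4) = 1/5; P(data | r = 2) = (2/5)(3/4) = 3/10; P(data | r = 3) = (3/5)(2/4) = 3/10; P(data | r = 4) = (4/5)(1/4) = 1/5.
Weighting by the prior gives 1/4 · 1/5 = 1/20, 1/4 · 3/10 = 3/40, 1/4 · 3/10 = 3/40, 1/4 · 1/5 = 1/20; with total 1/4.
Normalising, the posterior is P(r = 1 | data) = 1/5, P(r = 2 | data) = 3/10, P(r = 3 | data) = 3/10, P(r = 4 | data) = 1/5.
So P(green next | data) = Σ P(green next | H) P(H | data) = (1)(1/5) + (2/3)(3/10) + (1/3)(3/10) + (0)(1/5) = 1/2.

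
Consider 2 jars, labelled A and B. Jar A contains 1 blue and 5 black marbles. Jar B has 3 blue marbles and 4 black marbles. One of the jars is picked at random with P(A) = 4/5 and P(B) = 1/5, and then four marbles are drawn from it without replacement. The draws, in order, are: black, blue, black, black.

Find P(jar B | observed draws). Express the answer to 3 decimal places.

For each hypothesis, P(data | H) works out to: P(data | jar A) = (5/6)(1/5)(4/4)(3/3) = 1/6; P(data | jar B) = (4/7)(3/6)(3/5)(2/4) = 3/35.
Weighting by the prior gives 4/5 · 1/6 = 2/15, 1/5 · 3/35 = 3/175; these sum to 79/525.
By Bayes' rule, P(jar B | data) = (3/175) / (79/525) = 9/79.

0.114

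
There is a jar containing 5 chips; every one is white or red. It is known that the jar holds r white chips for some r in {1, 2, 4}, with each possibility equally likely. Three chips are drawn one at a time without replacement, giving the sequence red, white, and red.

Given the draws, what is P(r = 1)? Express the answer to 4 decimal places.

0.5000

Under each hypothesis, the probability of the observed sequence is: P(data | r = 1) = (4/5)(1/4)(3/3) = 1/5; P(data | r = 2) = (3/5)(2/4)(2/3) = 1/5; P(data | r = 4) = (1/5)(4/4)(0/3) = 0.
The prior-weighted likelihoods are 1/3 · 1/5 = 1/15, 1/3 · 1/5 = 1/15, 1/3 · 0 = 0; with total 2/15.
So P(r = 1 | data) = (1/15) / (2/15) = 1/2.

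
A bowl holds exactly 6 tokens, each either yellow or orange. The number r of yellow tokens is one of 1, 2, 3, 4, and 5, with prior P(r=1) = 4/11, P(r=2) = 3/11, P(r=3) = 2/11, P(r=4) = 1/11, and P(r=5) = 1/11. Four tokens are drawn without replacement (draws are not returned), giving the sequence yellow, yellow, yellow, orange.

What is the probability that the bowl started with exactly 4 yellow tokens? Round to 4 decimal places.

Compute the likelihood of the observed sequence for each case: P(data | r = 1) = (1/6)(0/5) = 0; P(data | r = 2) = (2/6)(1/5)(0/4) = 0; P(data | r = 3) = (3/6)(2/5)(1/4)(3/3) = 1/20; P(data | r = 4) = (4/6)(3/5)(2/4)(2/3) = 2/15; P(data | r = 5) = (5/6)(4/5)(3/4)(1/3) = 1/6.
The prior-weighted likelihoods are 4/11 · 0 = 0, 3/11 · 0 = 0, 2/11 · 1/20 = 1/110, 1/11 · 2/15 = 2/165, 1/11 · 1/6 = 1/66; with total 2/55.
Therefore the posterior P(r = 4 | data) = (2/165) / (2/55) = 1/3.

0.3333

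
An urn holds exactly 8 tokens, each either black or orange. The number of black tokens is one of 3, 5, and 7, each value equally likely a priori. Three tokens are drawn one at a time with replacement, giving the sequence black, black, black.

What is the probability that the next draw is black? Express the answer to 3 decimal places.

0.785

Compute the likelihood of the observed sequence for each case: P(data | r = 3) = (3/8)(3/8)(3/8) = 0.052734; P(data | r = 5) = (5/8)(5/8)(5/8) = 0.24414; P(data | r = 7) = (7/8)(7/8)(7/8) = 0.66992.
Multiplying each by its prior: 1/3 · 0.052734 = 0.017578, 1/3 · 0.24414 = 0.08138, 1/3 · 0.66992 = 0.22331; summing to 0.32227.
Dividing through by the total gives posterior P(r = 3 | data) = 0.054545, P(r = 5 | data) = 0.25253, P(r = 7 | data) = 0.69293.
The predictive probability is P(black next | data) = (3/8)(0.054545) + (5/8)(0.25253) + (7/8)(0.69293) = 0.7846.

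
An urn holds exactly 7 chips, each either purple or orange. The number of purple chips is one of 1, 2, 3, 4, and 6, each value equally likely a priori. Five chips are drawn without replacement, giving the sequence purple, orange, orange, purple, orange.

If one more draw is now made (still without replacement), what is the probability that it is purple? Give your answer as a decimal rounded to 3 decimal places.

0.429

The likelihood of the observed sequence under each hypothesis: P(data | r = 1) = (1/7)(6/6)(5/5)(0/4) = 0; P(data | r = 2) = (2/7)(5/6)(4/5)(1/4)(3/3) = 1/21; P(data | r = 3) = (3/7)(4/6)(3/5)(2/4)(2/3) = 2/35; P(data | r = 4) = (4/7)(3/6)(2/5)(3/4)(1/3) = 1/35; P(data | r = 6) = (6/7)(1/6)(0/5) = 0.
The prior-weighted likelihoods are 1/5 · 0 = 0, 1/5 · 1/21 = 1/105, 1/5 · 2/35 = 2/175, 1/5 · 1/35 = 1/175, 1/5 · 0 = 0; with total 2/75.
The posterior is then P(r = 1 | data) = 0, P(r = 2 | data) = 5/14, P(r = 3 | data) = 3/7, P(r = 4 | data) = 3/14, P(r = 6 | data) = 0.
So P(purple next | data) = Σ P(purple next | H) P(H | data) = (0)(5/14) + (1/2)(3/7) + (1)(3/14) = 3/7.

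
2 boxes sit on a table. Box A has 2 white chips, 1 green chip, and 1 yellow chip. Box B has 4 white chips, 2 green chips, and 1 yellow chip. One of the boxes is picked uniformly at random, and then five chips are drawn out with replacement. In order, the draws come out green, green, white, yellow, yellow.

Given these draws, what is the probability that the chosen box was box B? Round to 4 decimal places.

For each hypothesis, P(data | H) works out to: P(data | box A) = (1/4)(1/4)(2/4)(1/4)(1/4) = 0.0019531; P(data | box B) = (2/7)(2/7)(4/7)(1/7)(1/7) = 0.00095198.
Weighting by the prior gives 1/2 · 0.0019531 = 0.00097656, 1/2 · 0.00095198 = 0.00047599; summing to 0.0014526.
Hence P(box B | data) = (0.00047599) / (0.0014526) = 0.32769.

0.3277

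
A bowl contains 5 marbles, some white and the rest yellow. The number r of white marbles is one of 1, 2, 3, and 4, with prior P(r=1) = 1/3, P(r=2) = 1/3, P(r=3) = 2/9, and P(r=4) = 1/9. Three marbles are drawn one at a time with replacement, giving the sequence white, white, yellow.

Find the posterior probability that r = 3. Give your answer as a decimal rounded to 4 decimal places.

0.3600

Under each hypothesis, the probability of the observed sequence is: P(data | r = 1) = (1/5)(1/5)(4/5) = 0.032; P(data | r = 2) = (2/5)(2/5)(3/5) = 0.096; P(data | r = 3) = (3/5)(3/5)(2/5) = 0.144; P(data | r = 4) = (4/5)(4/5)(1/5) = 0.128.
The prior-weighted likelihoods are 1/3 · 0.032 = 0.010667, 1/3 · 0.096 = 0.032, 2/9 · 0.144 = 0.032, 1/9 · 0.128 = 0.014222; summing to 0.088889.
Therefore the posterior P(r = 3 | data) = (0.032) / (0.088889) = 0.36.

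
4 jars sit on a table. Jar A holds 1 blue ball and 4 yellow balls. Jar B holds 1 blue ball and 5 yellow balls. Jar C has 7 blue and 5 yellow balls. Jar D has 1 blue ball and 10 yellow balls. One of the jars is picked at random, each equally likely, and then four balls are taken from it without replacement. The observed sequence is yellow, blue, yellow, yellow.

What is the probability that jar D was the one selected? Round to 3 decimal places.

0.184

Compute the likelihood of the observed sequence for each case: P(data | jar A) = (4/5)(1/4)(3/3)(2/2) = 1/5; P(data | jar B) = (5/6)(1/5)(4/4)(3/3) = 1/6; P(data | jar C) = (5/12)(7/11)(4/10)(3/9) = 7/198; P(data | jar D) = (10/11)(1/10)(9/9)(8/8) = 1/11.
Multiplying each by its prior: 1/4 · 1/5 = 1/20, 1/4 · 1/6 = 1/24, 1/4 · 7/198 = 7/792, 1/4 · 1/11 = 1/44; summing to 61/495.
So P(jar D | data) = (1/44) / (61/495) = 45/244.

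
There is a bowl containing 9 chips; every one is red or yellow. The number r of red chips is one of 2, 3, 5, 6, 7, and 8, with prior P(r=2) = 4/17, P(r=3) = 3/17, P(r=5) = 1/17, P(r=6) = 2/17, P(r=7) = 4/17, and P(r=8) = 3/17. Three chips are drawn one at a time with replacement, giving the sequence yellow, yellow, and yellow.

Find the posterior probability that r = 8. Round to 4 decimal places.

0.0014

Compute the likelihood of the observed sequence for each case: P(data | r = 2) = (7/9)(7/9)(7/9) = 0.47051; P(data | r = 3) = (6/9)(6/9)(6/9) = 0.2963; P(data | r = 5) = (4/9)(4/9)(4/9) = 0.087791; P(data | r = 6) = (3/9)(3/9)(3/9) = 0.037037; P(data | r = 7) = (2/9)(2/9)(2/9) = 0.010974; P(data | r = 8) = (1/9)(1/9)(1/9) = 0.0013717.
Weighting by the prior gives 4/17 · 0.47051 = 0.11071, 3/17 · 0.2963 = 0.052288, 1/17 · 0.087791 = 0.0051642, 2/17 · 0.037037 = 0.0043573, 4/17 · 0.010974 = 0.0025821, 3/17 · 0.0013717 = 0.00024207; summing to 0.17534.
Hence P(r = 8 | data) = (0.00024207) / (0.17534) = 0.0013806.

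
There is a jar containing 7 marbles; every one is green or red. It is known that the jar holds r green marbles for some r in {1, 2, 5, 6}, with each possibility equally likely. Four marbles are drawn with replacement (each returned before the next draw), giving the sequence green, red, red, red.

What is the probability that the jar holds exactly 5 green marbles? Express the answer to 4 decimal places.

The likelihood of the observed sequence under each hypothesis: P(data | r = 1) = (1/7)(6/7)(6/7)(6/7) = 0.089963; P(data | r = 2) = (2/7)(5/7)(5/7)(5/7) = 0.10412; P(data | r = 5) = (5/7)(2/7)(2/7)(2/7) = 0.01666; P(data | r = 6) = (6/7)(1/7)(1/7)(1/7) = 0.002499.
Weighting by the prior gives 1/4 · 0.089963 = 0.022491, 1/4 · 0.10412 = 0.026031, 1/4 · 0.01666 = 0.0041649, 1/4 · 0.002499 = 0.00062474; with total 0.053311.
So P(r = 5 | data) = (0.0041649) / (0.053311) = 0.078125.

0.0781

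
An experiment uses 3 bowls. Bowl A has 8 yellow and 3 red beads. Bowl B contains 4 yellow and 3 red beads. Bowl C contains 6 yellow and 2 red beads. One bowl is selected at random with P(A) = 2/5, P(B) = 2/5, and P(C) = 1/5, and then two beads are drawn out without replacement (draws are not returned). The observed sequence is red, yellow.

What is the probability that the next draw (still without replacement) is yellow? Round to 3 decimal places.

0.704

The likelihood of the observed sequence under each hypothesis: P(data | bowl A) = (3/11)(8/10) = 0.21818; P(data | bowl B) = (3/7)(4/6) = 0.28571; P(data | bowl C) = (2/8)(6/7) = 0.21429.
The prior-weighted likelihoods are 2/5 · 0.21818 = 0.087273, 2/5 · 0.28571 = 0.11429, 1/5 · 0.21429 = 0.042857; these sum to 0.24442.
Dividing through by the total gives posterior P(bowl A | data) = 0.35707, P(bowl B | data) = 0.46759, P(bowl C | data) = 0.17535.
The predictive probability is P(yellow next | data) = (7/9)(0.35707) + (3/5)(0.46759) + (5/6)(0.17535) = 0.70439.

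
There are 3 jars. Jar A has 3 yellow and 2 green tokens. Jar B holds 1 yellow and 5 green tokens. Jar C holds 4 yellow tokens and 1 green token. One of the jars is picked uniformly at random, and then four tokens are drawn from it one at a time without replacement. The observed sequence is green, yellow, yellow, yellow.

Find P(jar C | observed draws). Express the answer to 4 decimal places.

Compute the likelihood of the observed sequence for each case: P(data | jar A) = (2/5)(3/4)(2/3)(1/2) = 1/10; P(data | jar B) = (5/6)(1/5)(0/4) = 0; P(data | jar C) = (1/5)(4/4)(3/3)(2/2) = 1/5.
Weighting by the prior gives 1/3 · 1/10 = 1/30, 1/3 · 0 = 0, 1/3 · 1/5 = 1/15; these sum to 1/10.
So P(jar C | data) = (1/15) / (1/10) = 2/3.

0.6667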